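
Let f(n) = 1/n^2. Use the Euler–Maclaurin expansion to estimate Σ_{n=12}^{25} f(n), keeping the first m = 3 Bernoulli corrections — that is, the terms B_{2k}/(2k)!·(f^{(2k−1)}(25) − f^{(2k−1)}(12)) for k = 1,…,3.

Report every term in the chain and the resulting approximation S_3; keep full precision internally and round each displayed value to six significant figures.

S_3 ≈ 0.0476912

The integral term ∫_12^25 1/x^2 dx = 0.0433333.
½[f(12) + f(25)] = ½[0.00694444 + 0.00160000] = 0.00427222.
Running total after boundary: 0.0476056.
Correction k=1: B_{2}/2! · (f^{(1)}(25) − f^{(1)}(12)) = 1/12 · (-0.000128000 − (-0.00115741)) = 8.57840e-05.
Partial sum through k=1: 0.0476913.
Correction k=2: B_{4}/4! · (f^{(3)}(25) − f^{(3)}(12)) = −1/720 · (-2.45760e-06 − (-9.64506e-05)) = -1.30546e-07.
Partial sum through k=2: 0.0476912.
Correction k=3: B_{6}/6! · (f^{(5)}(25) − f^{(5)}(12)) = 1/30240 · (-1.17965e-07 − (-2.00939e-05)) = 6.60579e-10.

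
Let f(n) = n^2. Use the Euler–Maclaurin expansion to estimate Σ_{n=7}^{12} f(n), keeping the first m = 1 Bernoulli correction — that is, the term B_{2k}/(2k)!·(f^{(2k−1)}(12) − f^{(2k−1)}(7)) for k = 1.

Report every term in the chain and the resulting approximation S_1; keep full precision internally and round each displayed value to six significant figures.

S_1 ≈ 559.000

The integral term ∫_7^12 x^2 dx = 461.667.
Boundary: ½(f(7) + f(12)) = ½(49.0000 + 144.000) = 96.5000.
Integral + boundary = 558.167.
Order-1 term: 1/12 · (24.0000 − 14.0000) = 0.833333.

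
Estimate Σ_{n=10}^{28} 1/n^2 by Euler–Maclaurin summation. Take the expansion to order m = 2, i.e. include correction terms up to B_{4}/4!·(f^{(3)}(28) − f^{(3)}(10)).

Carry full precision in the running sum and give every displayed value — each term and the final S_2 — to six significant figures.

The integral term ∫_10^28 1/x^2 dx = 0.0642857.
Endpoint term: (f(10) + f(28))/2 = (0.0100000 + 0.00127551)/2 = 0.00563776.
Integral + boundary = 0.0699235.
Correction k=1: B_{2}/2! · (f^{(1)}(28) − f^{(1)}(10)) = 1/12 · (-9.11079e-05 − (-0.00200000)) = 0.000159074.
After k=1: 0.0700825.
Correction k=2: B_{4}/4! · (f^{(3)}(28) − f^{(3)}(10)) = −1/720 · (-1.39451e-06 − (-0.000240000)) = -3.31397e-07.

S_2 ≈ 0.0700822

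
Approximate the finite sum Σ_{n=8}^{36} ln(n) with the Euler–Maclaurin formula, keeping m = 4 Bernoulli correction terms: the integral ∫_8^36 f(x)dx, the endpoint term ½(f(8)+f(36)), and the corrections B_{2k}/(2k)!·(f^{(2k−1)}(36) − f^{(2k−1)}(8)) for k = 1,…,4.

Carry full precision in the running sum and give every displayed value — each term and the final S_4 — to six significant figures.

The integral term ∫_8^36 ln(x) dx = 84.3711.
½[f(8) + f(36)] = ½[2.07944 + 3.58352] = 2.83148.
Running total after boundary: 87.2026.
k=1: B_{2}/(2)! × [f^{(1)}(36) − f^{(1)}(8)] = 1/12 × (0.0277778 − 0.125000) = -0.00810185.
Partial sum through k=1: 87.1945.
k=2: B_{4}/(4)! × [f^{(3)}(36) − f^{(3)}(8)] = −1/720 × (4.28669e-05 − 0.00390625) = 5.36581e-06.
Partial sum through k=2: 87.1945.
k=3: B_{6}/(6)! × [f^{(5)}(36) − f^{(5)}(8)] = 1/30240 × (3.96916e-07 − 0.000732422) = -2.42072e-08.
Partial sum through k=3: 87.1945.
k=4: B_{8}/(8)! × [f^{(7)}(36) − f^{(7)}(8)] = −1/1209600 × (9.18787e-09 − 0.000343323) = 2.83824e-10.

S_4 ≈ 87.1945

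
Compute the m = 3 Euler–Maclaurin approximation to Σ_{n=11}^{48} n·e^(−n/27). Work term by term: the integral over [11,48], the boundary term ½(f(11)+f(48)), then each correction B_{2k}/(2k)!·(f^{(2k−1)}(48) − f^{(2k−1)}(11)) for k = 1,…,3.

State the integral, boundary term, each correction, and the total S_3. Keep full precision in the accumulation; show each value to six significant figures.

S_3 ≈ 348.093

The integral term ∫_11^48 x·e^(−x/27) dx = 340.421.
Endpoint term: (f(11) + f(48))/2 = (7.31910 + 8.11264)/2 = 7.71587.
Integral + boundary = 348.137.
k=1: B_{2}/(2)! × [f^{(1)}(48) − f^{(1)}(11)] = 1/12 × (-0.131455 − 0.394295) = -0.0438125.
After k=1: 348.093.
k=2: B_{4}/(4)! × [f^{(3)}(48) − f^{(3)}(11)] = −1/720 × (0.000283363 − 0.00236631) = 2.89298e-06.
After k=2: 348.093.
k=3: B_{6}/(6)! × [f^{(5)}(48) − f^{(5)}(11)] = 1/30240 × (1.02476e-06 − 5.75000e-06) = -1.56258e-10.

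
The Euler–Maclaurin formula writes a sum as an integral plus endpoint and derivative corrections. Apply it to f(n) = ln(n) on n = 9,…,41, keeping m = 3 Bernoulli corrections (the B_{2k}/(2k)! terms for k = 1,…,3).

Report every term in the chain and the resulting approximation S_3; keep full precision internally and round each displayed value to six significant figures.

The integral term ∫_9^41 ln(x) dx = 100.481.
½[f(9) + f(41)] = ½[2.19722 + 3.71357] = 2.95540.
Running total after boundary: 103.437.
Correction k=1: B_{2}/2! · (f^{(1)}(41) − f^{(1)}(9)) = 1/12 · (0.0243902 − 0.111111) = -0.00722674.
Running total after k=1: 103.430.
Correction k=2: B_{4}/4! · (f^{(3)}(41) − f^{(3)}(9)) = −1/720 · (2.90187e-05 − 0.00274348) = 3.77009e-06.
Running total after k=2: 103.430.
Correction k=3: B_{6}/6! · (f^{(5)}(41) − f^{(5)}(9)) = 1/30240 · (2.07153e-07 − 0.000406442) = -1.34337e-08.

S_3 ≈ 103.430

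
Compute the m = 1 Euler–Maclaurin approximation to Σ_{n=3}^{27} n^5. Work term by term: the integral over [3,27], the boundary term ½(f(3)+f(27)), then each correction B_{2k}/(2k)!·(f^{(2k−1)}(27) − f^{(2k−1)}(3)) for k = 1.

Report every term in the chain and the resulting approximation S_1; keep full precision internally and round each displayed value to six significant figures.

S_1 ≈ 7.19659e+07

∫_3^27 x^5 dx evaluates to 6.45700e+07.
Boundary: ½(f(3) + f(27)) = ½(243.000 + 1.43489e+07) = 7.17458e+06.
So far: 7.17445e+07.
Correction k=1: B_{2}/2! · (f^{(1)}(27) − f^{(1)}(3)) = 1/12 · (2.65720e+06 − 405.000) = 221400.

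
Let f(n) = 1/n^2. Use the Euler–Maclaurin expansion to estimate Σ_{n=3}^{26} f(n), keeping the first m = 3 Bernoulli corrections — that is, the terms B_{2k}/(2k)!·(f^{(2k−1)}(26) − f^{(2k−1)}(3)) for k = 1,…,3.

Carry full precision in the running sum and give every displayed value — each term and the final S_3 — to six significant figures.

S_3 ≈ 0.357204

Integral: ∫_3^26 1/x^2 dx = 0.294872.
½[f(3) + f(26)] = ½[0.111111 + 0.00147929] = 0.0562952.
So far: 0.351167.
k=1: B_{2}/(2)! × [f^{(1)}(26) − f^{(1)}(3)] = 1/12 × (-0.000113792 − (-0.0740741)) = 0.00616336.
After k=1: 0.357330.
k=2: B_{4}/(4)! × [f^{(3)}(26) − f^{(3)}(3)] = −1/720 × (-2.01997e-06 − (-0.0987654)) = -0.000137171.
After k=2: 0.357193.
k=3: B_{6}/(6)! × [f^{(5)}(26) − f^{(5)}(3)] = 1/30240 × (-8.96436e-08 − (-0.329218)) = 1.08868e-05.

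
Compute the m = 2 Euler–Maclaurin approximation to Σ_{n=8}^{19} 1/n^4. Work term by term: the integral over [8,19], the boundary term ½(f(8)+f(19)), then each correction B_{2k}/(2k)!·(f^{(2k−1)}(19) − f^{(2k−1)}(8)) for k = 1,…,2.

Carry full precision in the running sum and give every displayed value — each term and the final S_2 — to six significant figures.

S_2 ≈ 0.000738309

∫_8^19 1/x^4 dx evaluates to 0.000602444.
Boundary: ½(f(8) + f(19)) = ½(0.000244141 + 7.67336e-06) = 0.000125907.
Running total after boundary: 0.000728351.
k=1: B_{2}/(2)! × [f^{(1)}(19) − f^{(1)}(8)] = 1/12 × (-1.61544e-06 − (-0.000122070)) = 1.00379e-05.
Partial sum through k=1: 0.000738389.
k=2: B_{4}/(4)! × [f^{(3)}(19) − f^{(3)}(8)] = −1/720 × (-1.34247e-07 − (-5.72205e-05)) = -7.92864e-08.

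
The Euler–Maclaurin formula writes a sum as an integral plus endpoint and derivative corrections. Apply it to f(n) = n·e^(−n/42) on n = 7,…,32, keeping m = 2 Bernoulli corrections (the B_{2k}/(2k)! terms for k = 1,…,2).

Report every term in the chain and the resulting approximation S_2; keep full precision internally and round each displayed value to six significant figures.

S_2 ≈ 301.700

Integral: ∫_7^32 x·e^(−x/42) dx = 291.318.
½[f(7) + f(32)] = ½[5.92537 + 14.9368] = 10.4311.
So far: 301.749.
Order-1 term: 1/12 · (0.111137 − 0.705401) = -0.0495220.
After k=1: 301.700.
Order-2 term: −1/720 · (0.000592228 − 0.00135962) = 1.06582e-06.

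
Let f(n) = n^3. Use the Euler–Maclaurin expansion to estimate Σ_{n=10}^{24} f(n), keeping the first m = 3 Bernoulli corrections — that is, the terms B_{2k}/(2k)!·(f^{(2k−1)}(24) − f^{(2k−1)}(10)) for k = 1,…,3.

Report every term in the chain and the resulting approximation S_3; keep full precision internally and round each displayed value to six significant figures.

S_3 ≈ 87975.0

Integral: ∫_10^24 x^3 dx = 80444.0.
½[f(10) + f(24)] = ½[1000.00 + 13824.0] = 7412.00.
Running total after boundary: 87856.0.
Order-1 term: 1/12 · (1728.00 − 300.000) = 119.000.
Running total after k=1: 87975.0.
Order-2 term: −1/720 · (6.00000 − 6.00000) = 0.00000.
Running total after k=2: 87975.0.
Order-3 term: 1/30240 · (0.00000 − 0.00000) = 0.00000.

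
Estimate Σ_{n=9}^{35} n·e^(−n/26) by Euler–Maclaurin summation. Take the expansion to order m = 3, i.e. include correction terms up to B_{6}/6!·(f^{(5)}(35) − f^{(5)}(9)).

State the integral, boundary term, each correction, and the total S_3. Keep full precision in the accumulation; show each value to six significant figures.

∫_9^35 x·e^(−x/26) dx evaluates to 230.998.
Boundary: ½(f(9) + f(35)) = ½(6.36663 + 9.10837) = 7.73750.
Running total after boundary: 238.735.
k=1: B_{2}/(2)! × [f^{(1)}(35) − f^{(1)}(9)] = 1/12 × (-0.0900828 − 0.462533) = -0.0460513.
After k=1: 238.689.
k=2: B_{4}/(4)! × [f^{(3)}(35) − f^{(3)}(9)] = −1/720 × (0.000636680 − 0.00277713) = 2.97285e-06.
After k=2: 238.689.
k=3: B_{6}/(6)! × [f^{(5)}(35) − f^{(5)}(9)] = 1/30240 × (2.08080e-06 − 7.20420e-06) = -1.69425e-10.

S_3 ≈ 238.689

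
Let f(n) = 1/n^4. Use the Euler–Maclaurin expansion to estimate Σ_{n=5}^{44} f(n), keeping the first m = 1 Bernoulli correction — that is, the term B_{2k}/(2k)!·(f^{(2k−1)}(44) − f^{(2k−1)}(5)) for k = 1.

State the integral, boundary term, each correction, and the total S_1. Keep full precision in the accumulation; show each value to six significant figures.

Integral: ∫_5^44 1/x^4 dx = 0.00266275.
Endpoint term: (f(5) + f(44))/2 = (0.00160000 + 2.66802e-07)/2 = 0.000800133.
So far: 0.00346289.
k=1: B_{2}/(2)! × [f^{(1)}(44) − f^{(1)}(5)] = 1/12 × (-2.42547e-08 − (-0.00128000)) = 0.000106665.

S_1 ≈ 0.00356955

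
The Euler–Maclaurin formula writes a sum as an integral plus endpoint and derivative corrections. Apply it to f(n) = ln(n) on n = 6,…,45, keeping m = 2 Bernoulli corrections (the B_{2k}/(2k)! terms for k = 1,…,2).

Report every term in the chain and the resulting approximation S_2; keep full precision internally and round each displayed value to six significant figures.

The integral term ∫_6^45 ln(x) dx = 121.549.
Endpoint term: (f(6) + f(45))/2 = (1.79176 + 3.80666)/2 = 2.79921.
Running total after boundary: 124.348.
k=1: B_{2}/(2)! × [f^{(1)}(45) − f^{(1)}(6)] = 1/12 × (0.0222222 − 0.166667) = -0.0120370.
Partial sum through k=1: 124.336.
k=2: B_{4}/(4)! × [f^{(3)}(45) − f^{(3)}(6)] = −1/720 × (2.19479e-05 − 0.00925926) = 1.28296e-05.

S_2 ≈ 124.336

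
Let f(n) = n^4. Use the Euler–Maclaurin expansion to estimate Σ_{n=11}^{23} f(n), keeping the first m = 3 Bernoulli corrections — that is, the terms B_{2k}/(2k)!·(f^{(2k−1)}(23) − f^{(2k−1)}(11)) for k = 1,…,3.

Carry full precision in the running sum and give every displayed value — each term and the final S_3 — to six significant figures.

Integral: ∫_11^23 x^4 dx = 1.25506e+06.
Boundary: ½(f(11) + f(23)) = ½(14641.0 + 279841) = 147241.
Integral + boundary = 1.40230e+06.
k=1: B_{2}/(2)! × [f^{(1)}(23) − f^{(1)}(11)] = 1/12 × (48668.0 − 5324.00) = 3612.00.
Partial sum through k=1: 1.40591e+06.
k=2: B_{4}/(4)! × [f^{(3)}(23) − f^{(3)}(11)] = −1/720 × (552.000 − 264.000) = -0.400000.
Partial sum through k=2: 1.40591e+06.
k=3: B_{6}/(6)! × [f^{(5)}(23) − f^{(5)}(11)] = 1/30240 × (0.00000 − 0.00000) = 0.00000.

S_3 ≈ 1.40591e+06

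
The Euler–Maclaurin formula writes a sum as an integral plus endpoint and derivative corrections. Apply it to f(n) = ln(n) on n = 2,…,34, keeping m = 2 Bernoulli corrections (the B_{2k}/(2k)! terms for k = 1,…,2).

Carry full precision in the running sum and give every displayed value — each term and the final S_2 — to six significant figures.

S_2 ≈ 88.5808

Integral: ∫_2^34 ln(x) dx = 86.5100.
Boundary: ½(f(2) + f(34)) = ½(0.693147 + 3.52636) = 2.10975.
So far: 88.6197.
Correction k=1: B_{2}/2! · (f^{(1)}(34) − f^{(1)}(2)) = 1/12 · (0.0294118 − 0.500000) = -0.0392157.
Running total after k=1: 88.5805.
Correction k=2: B_{4}/4! · (f^{(3)}(34) − f^{(3)}(2)) = −1/720 · (5.08854e-05 − 0.250000) = 0.000347152.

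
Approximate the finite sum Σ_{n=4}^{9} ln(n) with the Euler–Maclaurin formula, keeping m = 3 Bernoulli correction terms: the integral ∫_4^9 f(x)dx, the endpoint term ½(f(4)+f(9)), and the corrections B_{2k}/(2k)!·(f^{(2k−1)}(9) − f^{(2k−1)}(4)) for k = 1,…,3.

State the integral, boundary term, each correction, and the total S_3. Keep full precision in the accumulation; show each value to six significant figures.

The integral term ∫_4^9 ln(x) dx = 9.22984.
Endpoint term: (f(4) + f(9))/2 = (1.38629 + 2.19722)/2 = 1.79176.
Integral + boundary = 11.0216.
k=1: B_{2}/(2)! × [f^{(1)}(9) − f^{(1)}(4)] = 1/12 × (0.111111 − 0.250000) = -0.0115741.
Running total after k=1: 11.0100.
k=2: B_{4}/(4)! × [f^{(3)}(9) − f^{(3)}(4)] = −1/720 × (0.00274348 − 0.0312500) = 3.95924e-05.
Running total after k=2: 11.0101.
k=3: B_{6}/(6)! × [f^{(5)}(9) − f^{(5)}(4)] = 1/30240 × (0.000406442 − 0.0234375) = -7.61609e-07.

S_3 ≈ 11.0101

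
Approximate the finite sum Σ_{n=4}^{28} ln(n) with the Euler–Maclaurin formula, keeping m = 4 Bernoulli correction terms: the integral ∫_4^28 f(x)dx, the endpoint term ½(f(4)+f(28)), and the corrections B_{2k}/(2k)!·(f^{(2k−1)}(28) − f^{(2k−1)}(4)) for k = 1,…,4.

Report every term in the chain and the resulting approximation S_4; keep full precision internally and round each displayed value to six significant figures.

S_4 ≈ 66.0980

Integral: ∫_4^28 ln(x) dx = 63.7565.
½[f(4) + f(28)] = ½[1.38629 + 3.33220] = 2.35925.
So far: 66.1158.
Order-1 term: 1/12 · (0.0357143 − 0.250000) = -0.0178571.
After k=1: 66.0979.
Order-2 term: −1/720 · (9.11079e-05 − 0.0312500) = 4.32762e-05.
After k=2: 66.0980.
Order-3 term: 1/30240 · (1.39451e-06 − 0.0234375) = -7.75003e-07.
After k=3: 66.0980.
Order-4 term: −1/1209600 · (5.33613e-08 − 0.0439453) = 3.63304e-08.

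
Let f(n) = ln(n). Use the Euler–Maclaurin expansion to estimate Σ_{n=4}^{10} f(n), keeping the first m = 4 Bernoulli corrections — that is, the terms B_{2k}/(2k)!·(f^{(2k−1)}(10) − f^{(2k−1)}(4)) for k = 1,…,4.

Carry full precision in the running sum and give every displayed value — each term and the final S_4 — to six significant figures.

The integral term ∫_4^10 ln(x) dx = 11.4807.
½[f(4) + f(10)] = ½[1.38629 + 2.30259] = 1.84444.
So far: 13.3251.
k=1: B_{2}/(2)! × [f^{(1)}(10) − f^{(1)}(4)] = 1/12 × (0.100000 − 0.250000) = -0.0125000.
Running total after k=1: 13.3126.
k=2: B_{4}/(4)! × [f^{(3)}(10) − f^{(3)}(4)] = −1/720 × (0.00200000 − 0.0312500) = 4.06250e-05.
Running total after k=2: 13.3127.
k=3: B_{6}/(6)! × [f^{(5)}(10) − f^{(5)}(4)] = 1/30240 × (0.000240000 − 0.0234375) = -7.67113e-07.
Running total after k=3: 13.3127.
k=4: B_{8}/(8)! × [f^{(7)}(10) − f^{(7)}(4)] = −1/1209600 × (7.20000e-05 − 0.0439453) = 3.62709e-08.

S_4 ≈ 13.3127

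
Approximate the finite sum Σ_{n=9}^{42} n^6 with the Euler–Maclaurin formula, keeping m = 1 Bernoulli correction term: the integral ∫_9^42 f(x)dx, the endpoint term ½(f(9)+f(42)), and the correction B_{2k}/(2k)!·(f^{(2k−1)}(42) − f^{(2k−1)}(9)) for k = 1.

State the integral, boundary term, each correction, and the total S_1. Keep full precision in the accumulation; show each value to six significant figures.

S_1 ≈ 3.57436e+10

Integral: ∫_9^42 x^6 dx = 3.29335e+10.
Boundary: ½(f(9) + f(42)) = ½(531441 + 5.48903e+09) = 2.74478e+09.
So far: 3.56783e+10.
Order-1 term: 1/12 · (7.84147e+08 − 354294) = 6.53161e+07.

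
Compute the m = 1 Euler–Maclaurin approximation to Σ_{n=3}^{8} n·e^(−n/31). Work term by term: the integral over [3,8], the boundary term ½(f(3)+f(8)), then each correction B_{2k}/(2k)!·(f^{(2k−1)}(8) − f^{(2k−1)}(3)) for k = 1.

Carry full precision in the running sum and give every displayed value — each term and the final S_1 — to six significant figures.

∫_3^8 x·e^(−x/31) dx evaluates to 22.7727.
Boundary: ½(f(3) + f(8)) = ½(2.72328 + 6.18036) = 4.45182.
So far: 27.2245.
Order-1 term: 1/12 · (0.573179 − 0.819913) = -0.0205612.

S_1 ≈ 27.2039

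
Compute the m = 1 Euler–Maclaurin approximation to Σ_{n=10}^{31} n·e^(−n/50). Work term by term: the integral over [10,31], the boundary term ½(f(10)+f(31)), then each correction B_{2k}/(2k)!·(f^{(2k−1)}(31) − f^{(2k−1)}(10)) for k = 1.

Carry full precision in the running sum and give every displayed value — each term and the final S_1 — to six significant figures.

S_1 ≈ 289.912

Integral: ∫_10^31 x·e^(−x/50) dx = 277.517.
½[f(10) + f(31)] = ½[8.18731 + 16.6763] = 12.4318.
Integral + boundary = 289.949.
Correction k=1: B_{2}/2! · (f^{(1)}(31) − f^{(1)}(10)) = 1/12 · (0.204419 − 0.654985) = -0.0375471.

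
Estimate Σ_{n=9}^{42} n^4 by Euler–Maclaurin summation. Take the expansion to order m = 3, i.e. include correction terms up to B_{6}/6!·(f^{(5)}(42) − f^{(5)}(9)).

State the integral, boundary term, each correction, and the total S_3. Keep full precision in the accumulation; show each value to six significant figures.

Integral: ∫_9^42 x^4 dx = 2.61264e+07.
½[f(9) + f(42)] = ½[6561.00 + 3.11170e+06] = 1.55913e+06.
So far: 2.76856e+07.
Order-1 term: 1/12 · (296352 − 2916.00) = 24453.0.
Running total after k=1: 2.77100e+07.
Order-2 term: −1/720 · (1008.00 − 216.000) = -1.10000.
Running total after k=2: 2.77100e+07.
Order-3 term: 1/30240 · (0.00000 − 0.00000) = 0.00000.

S_3 ≈ 2.77100e+07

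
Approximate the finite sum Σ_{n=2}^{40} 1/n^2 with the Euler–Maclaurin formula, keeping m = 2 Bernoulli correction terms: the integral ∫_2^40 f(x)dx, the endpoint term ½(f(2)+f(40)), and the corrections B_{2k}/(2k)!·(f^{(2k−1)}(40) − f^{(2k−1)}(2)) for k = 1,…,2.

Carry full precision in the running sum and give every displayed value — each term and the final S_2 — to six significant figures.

Integral: ∫_2^40 1/x^2 dx = 0.475000.
Boundary: ½(f(2) + f(40)) = ½(0.250000 + 0.000625000) = 0.125312.
Running total after boundary: 0.600313.
Correction k=1: B_{2}/2! · (f^{(1)}(40) − f^{(1)}(2)) = 1/12 · (-3.12500e-05 − (-0.250000)) = 0.0208307.
Running total after k=1: 0.621143.
Correction k=2: B_{4}/4! · (f^{(3)}(40) − f^{(3)}(2)) = −1/720 · (-2.34375e-07 − (-0.750000)) = -0.00104167.

S_2 ≈ 0.620102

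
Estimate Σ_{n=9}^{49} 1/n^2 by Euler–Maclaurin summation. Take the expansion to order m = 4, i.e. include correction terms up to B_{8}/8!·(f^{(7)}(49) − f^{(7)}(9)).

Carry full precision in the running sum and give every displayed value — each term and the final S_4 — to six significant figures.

Integral: ∫_9^49 1/x^2 dx = 0.0907029.
Boundary: ½(f(9) + f(49)) = ½(0.0123457 + 0.000416493) = 0.00638109.
So far: 0.0970840.
Correction k=1: B_{2}/2! · (f^{(1)}(49) − f^{(1)}(9)) = 1/12 · (-1.69997e-05 − (-0.00274348)) = 0.000227207.
After k=1: 0.0973112.
Correction k=2: B_{4}/4! · (f^{(3)}(49) − f^{(3)}(9)) = −1/720 · (-8.49632e-08 − (-0.000406442)) = -5.64385e-07.
After k=2: 0.0973107.
Correction k=3: B_{6}/6! · (f^{(5)}(49) − f^{(5)}(9)) = 1/30240 · (-1.06160e-09 − (-0.000150534)) = 4.97794e-09.
After k=3: 0.0973107.
Correction k=4: B_{8}/8! · (f^{(7)}(49) − f^{(7)}(9)) = −1/1209600 · (-2.47603e-11 − (-0.000104073)) = -8.60391e-11.

S_4 ≈ 0.0973107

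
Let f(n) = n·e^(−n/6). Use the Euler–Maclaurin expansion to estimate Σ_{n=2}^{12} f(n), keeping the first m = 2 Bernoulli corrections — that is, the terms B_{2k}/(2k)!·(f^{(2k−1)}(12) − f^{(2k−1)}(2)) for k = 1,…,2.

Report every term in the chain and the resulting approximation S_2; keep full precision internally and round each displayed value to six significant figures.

Integral: ∫_2^12 x·e^(−x/6) dx = 19.7773.
Boundary: ½(f(2) + f(12)) = ½(1.43306 + 1.62402) = 1.52854.
Integral + boundary = 21.3058.
Order-1 term: 1/12 · (-0.135335 − 0.477688) = -0.0510852.
Partial sum through k=1: 21.2548.
Order-2 term: −1/720 · (0.00375931 − 0.0530764) = 6.84959e-05.

S_2 ≈ 21.2548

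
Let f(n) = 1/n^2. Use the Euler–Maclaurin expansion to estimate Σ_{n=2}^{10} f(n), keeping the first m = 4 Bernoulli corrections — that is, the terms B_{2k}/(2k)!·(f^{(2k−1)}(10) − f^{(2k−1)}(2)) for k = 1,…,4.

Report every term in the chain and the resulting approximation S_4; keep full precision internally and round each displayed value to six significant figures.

S_4 ≈ 0.549746

Integral: ∫_2^10 1/x^2 dx = 0.400000.
½[f(2) + f(10)] = ½[0.250000 + 0.0100000] = 0.130000.
Running total after boundary: 0.530000.
k=1: B_{2}/(2)! × [f^{(1)}(10) − f^{(1)}(2)] = 1/12 × (-0.00200000 − (-0.250000)) = 0.0206667.
Partial sum through k=1: 0.550667.
k=2: B_{4}/(4)! × [f^{(3)}(10) − f^{(3)}(2)] = −1/720 × (-0.000240000 − (-0.750000)) = -0.00104133.
Partial sum through k=2: 0.549625.
k=3: B_{6}/(6)! × [f^{(5)}(10) − f^{(5)}(2)] = 1/30240 × (-7.20000e-05 − (-5.62500)) = 0.000186010.
Partial sum through k=3: 0.549811.
k=4: B_{8}/(8)! × [f^{(7)}(10) − f^{(7)}(2)] = −1/1209600 × (-4.03200e-05 − (-78.7500)) = -6.51041e-05.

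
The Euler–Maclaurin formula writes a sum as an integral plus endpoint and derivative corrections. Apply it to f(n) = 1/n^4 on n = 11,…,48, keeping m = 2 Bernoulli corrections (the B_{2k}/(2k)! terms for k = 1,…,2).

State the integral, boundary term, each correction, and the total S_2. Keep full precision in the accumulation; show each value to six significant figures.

The integral term ∫_11^48 1/x^4 dx = 0.000247424.
½[f(11) + f(48)] = ½[6.83013e-05 + 1.88380e-07] = 3.42449e-05.
So far: 0.000281669.
Correction k=1: B_{2}/2! · (f^{(1)}(48) − f^{(1)}(11)) = 1/12 · (-1.56983e-08 − (-2.48369e-05)) = 2.06843e-06.
After k=1: 0.000283737.
Correction k=2: B_{4}/4! · (f^{(3)}(48) − f^{(3)}(11)) = −1/720 · (-2.04406e-10 − (-6.15790e-06)) = -8.55235e-09.

S_2 ≈ 0.000283729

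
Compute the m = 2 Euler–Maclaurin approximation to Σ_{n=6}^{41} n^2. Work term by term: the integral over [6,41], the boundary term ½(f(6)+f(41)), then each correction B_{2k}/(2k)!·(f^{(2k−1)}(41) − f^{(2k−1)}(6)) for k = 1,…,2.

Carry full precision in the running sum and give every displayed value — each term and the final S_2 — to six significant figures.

S_2 ≈ 23766.0

∫_6^41 x^2 dx evaluates to 22901.7.
½[f(6) + f(41)] = ½[36.0000 + 1681.00] = 858.500.
Integral + boundary = 23760.2.
k=1: B_{2}/(2)! × [f^{(1)}(41) − f^{(1)}(6)] = 1/12 × (82.0000 − 12.0000) = 5.83333.
Running total after k=1: 23766.0.
k=2: B_{4}/(4)! × [f^{(3)}(41) − f^{(3)}(6)] = −1/720 × (0.00000 − 0.00000) = 0.00000.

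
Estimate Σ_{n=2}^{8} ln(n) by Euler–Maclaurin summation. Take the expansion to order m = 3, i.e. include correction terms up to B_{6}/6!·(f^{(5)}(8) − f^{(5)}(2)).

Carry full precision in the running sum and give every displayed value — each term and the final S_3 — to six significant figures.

Integral: ∫_2^8 ln(x) dx = 9.24924.
½[f(2) + f(8)] = ½[0.693147 + 2.07944] = 1.38629.
So far: 10.6355.
k=1: B_{2}/(2)! × [f^{(1)}(8) − f^{(1)}(2)] = 1/12 × (0.125000 − 0.500000) = -0.0312500.
After k=1: 10.6043.
k=2: B_{4}/(4)! × [f^{(3)}(8) − f^{(3)}(2)] = −1/720 × (0.00390625 − 0.250000) = 0.000341797.
After k=2: 10.6046.
k=3: B_{6}/(6)! × [f^{(5)}(8) − f^{(5)}(2)] = 1/30240 × (0.000732422 − 0.750000) = -2.47774e-05.

S_3 ≈ 10.6046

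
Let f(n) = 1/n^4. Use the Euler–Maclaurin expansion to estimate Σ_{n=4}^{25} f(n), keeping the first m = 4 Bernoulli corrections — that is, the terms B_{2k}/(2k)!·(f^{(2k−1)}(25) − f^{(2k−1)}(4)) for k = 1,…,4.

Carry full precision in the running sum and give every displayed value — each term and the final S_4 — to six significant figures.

S_4 ≈ 0.00745745

Integral: ∫_4^25 1/x^4 dx = 0.00518700.
½[f(4) + f(25)] = ½[0.00390625 + 2.56000e-06] = 0.00195441.
Running total after boundary: 0.00714140.
k=1: B_{2}/(2)! × [f^{(1)}(25) − f^{(1)}(4)] = 1/12 × (-4.09600e-07 − (-0.00390625)) = 0.000325487.
Partial sum through k=1: 0.00746689.
k=2: B_{4}/(4)! × [f^{(3)}(25) − f^{(3)}(4)] = −1/720 × (-1.96608e-08 − (-0.00732422)) = -1.01725e-05.
Partial sum through k=2: 0.00745672.
k=3: B_{6}/(6)! × [f^{(5)}(25) − f^{(5)}(4)] = 1/30240 × (-1.76161e-09 − (-0.0256348)) = 8.47710e-07.
Partial sum through k=3: 0.00745757.
k=4: B_{8}/(8)! × [f^{(7)}(25) − f^{(7)}(4)] = −1/1209600 × (-2.53672e-10 − (-0.144196)) = -1.19209e-07.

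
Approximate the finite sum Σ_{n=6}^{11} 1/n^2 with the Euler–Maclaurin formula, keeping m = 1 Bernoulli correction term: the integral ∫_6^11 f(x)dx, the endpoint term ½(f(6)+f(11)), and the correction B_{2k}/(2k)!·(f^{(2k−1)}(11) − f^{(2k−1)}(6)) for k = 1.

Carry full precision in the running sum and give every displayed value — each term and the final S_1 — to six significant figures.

S_1 ≈ 0.0944251

Integral: ∫_6^11 1/x^2 dx = 0.0757576.
Endpoint term: (f(6) + f(11))/2 = (0.0277778 + 0.00826446)/2 = 0.0180211.
Running total after boundary: 0.0937787.
Order-1 term: 1/12 · (-0.00150263 − (-0.00925926)) = 0.000646386.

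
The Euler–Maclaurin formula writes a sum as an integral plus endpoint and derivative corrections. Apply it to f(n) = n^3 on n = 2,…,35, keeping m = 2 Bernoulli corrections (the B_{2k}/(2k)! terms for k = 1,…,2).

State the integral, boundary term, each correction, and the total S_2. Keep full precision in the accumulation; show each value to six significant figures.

S_2 ≈ 396899

∫_2^35 x^3 dx evaluates to 375152.
Endpoint term: (f(2) + f(35))/2 = (8.00000 + 42875.0)/2 = 21441.5.
Running total after boundary: 396594.
k=1: B_{2}/(2)! × [f^{(1)}(35) − f^{(1)}(2)] = 1/12 × (3675.00 − 12.0000) = 305.250.
Partial sum through k=1: 396899.
k=2: B_{4}/(4)! × [f^{(3)}(35) − f^{(3)}(2)] = −1/720 × (6.00000 − 6.00000) = 0.00000.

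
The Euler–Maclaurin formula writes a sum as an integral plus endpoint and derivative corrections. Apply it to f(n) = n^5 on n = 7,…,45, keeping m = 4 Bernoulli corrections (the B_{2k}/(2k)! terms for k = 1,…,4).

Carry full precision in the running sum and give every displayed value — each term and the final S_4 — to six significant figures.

The integral term ∫_7^45 x^5 dx = 1.38394e+09.
½[f(7) + f(45)] = ½[16807.0 + 1.84528e+08] = 9.22725e+07.
So far: 1.47621e+09.
Order-1 term: 1/12 · (2.05031e+07 − 12005.0) = 1.70759e+06.
After k=1: 1.47792e+09.
Order-2 term: −1/720 · (121500 − 2940.00) = -164.667.
After k=2: 1.47792e+09.
Order-3 term: 1/30240 · (120.000 − 120.000) = 0.00000.
After k=3: 1.47792e+09.
Order-4 term: −1/1209600 · (0.00000 − 0.00000) = 0.00000.

S_4 ≈ 1.47792e+09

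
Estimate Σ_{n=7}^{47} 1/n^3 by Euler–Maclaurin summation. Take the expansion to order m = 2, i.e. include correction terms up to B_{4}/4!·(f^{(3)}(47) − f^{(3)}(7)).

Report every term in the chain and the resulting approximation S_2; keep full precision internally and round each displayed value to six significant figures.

S_2 ≈ 0.0115436

Integral: ∫_7^47 1/x^3 dx = 0.00997773.
Endpoint term: (f(7) + f(47))/2 = (0.00291545 + 9.63178e-06)/2 = 0.00146254.
So far: 0.0114403.
Correction k=1: B_{2}/2! · (f^{(1)}(47) − f^{(1)}(7)) = 1/12 · (-6.14794e-07 − (-0.00124948)) = 0.000104072.
After k=1: 0.0115443.
Correction k=2: B_{4}/4! · (f^{(3)}(47) − f^{(3)}(7)) = −1/720 · (-5.56627e-09 − (-0.000509992)) = -7.08314e-07.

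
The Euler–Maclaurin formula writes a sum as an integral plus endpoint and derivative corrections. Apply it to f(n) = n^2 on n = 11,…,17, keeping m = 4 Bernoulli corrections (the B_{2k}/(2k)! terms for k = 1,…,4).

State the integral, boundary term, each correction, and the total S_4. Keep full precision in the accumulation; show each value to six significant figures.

Integral: ∫_11^17 x^2 dx = 1194.00.
Endpoint term: (f(11) + f(17))/2 = (121.000 + 289.000)/2 = 205.000.
Integral + boundary = 1399.00.
Order-1 term: 1/12 · (34.0000 − 22.0000) = 1.00000.
Running total after k=1: 1400.00.
Order-2 term: −1/720 · (0.00000 − 0.00000) = 0.00000.
Running total after k=2: 1400.00.
Order-3 term: 1/30240 · (0.00000 − 0.00000) = 0.00000.
Running total after k=3: 1400.00.
Order-4 term: −1/1209600 · (0.00000 − 0.00000) = 0.00000.

S_4 ≈ 1400.00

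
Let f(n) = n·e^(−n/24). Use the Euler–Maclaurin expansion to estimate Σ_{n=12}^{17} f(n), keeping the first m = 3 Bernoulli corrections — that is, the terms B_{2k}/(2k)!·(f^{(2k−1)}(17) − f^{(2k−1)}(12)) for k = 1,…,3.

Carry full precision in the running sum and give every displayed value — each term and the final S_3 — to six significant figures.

Integral: ∫_12^17 x·e^(−x/24) dx = 39.4576.
Endpoint term: (f(12) + f(17))/2 = (7.27837 + 8.37189)/2 = 7.82513.
Running total after boundary: 47.2828.
k=1: B_{2}/(2)! × [f^{(1)}(17) − f^{(1)}(12)] = 1/12 × (0.143635 − 0.303265) = -0.0133025.
Running total after k=1: 47.2695.
k=2: B_{4}/(4)! × [f^{(3)}(17) − f^{(3)}(12)] = −1/720 × (0.00195931 − 0.00263251) = 9.34999e-07.
Running total after k=2: 47.2695.
k=3: B_{6}/(6)! × [f^{(5)}(17) − f^{(5)}(12)] = 1/30240 × (6.37024e-06 − 8.22660e-06) = -6.13875e-11.

S_3 ≈ 47.2695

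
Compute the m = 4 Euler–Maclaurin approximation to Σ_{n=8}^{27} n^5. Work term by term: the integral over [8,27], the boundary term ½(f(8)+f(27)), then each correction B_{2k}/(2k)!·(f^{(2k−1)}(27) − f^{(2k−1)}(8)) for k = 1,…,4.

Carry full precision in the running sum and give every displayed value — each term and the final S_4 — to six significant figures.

S_4 ≈ 7.19369e+07

Integral: ∫_8^27 x^5 dx = 6.45264e+07.
Boundary: ½(f(8) + f(27)) = ½(32768.0 + 1.43489e+07) = 7.19084e+06.
Running total after boundary: 7.17172e+07.
k=1: B_{2}/(2)! × [f^{(1)}(27) − f^{(1)}(8)] = 1/12 × (2.65720e+06 − 20480.0) = 219727.
Running total after k=1: 7.19370e+07.
k=2: B_{4}/(4)! × [f^{(3)}(27) − f^{(3)}(8)] = −1/720 × (43740.0 − 3840.00) = -55.4167.
Running total after k=2: 7.19369e+07.
k=3: B_{6}/(6)! × [f^{(5)}(27) − f^{(5)}(8)] = 1/30240 × (120.000 − 120.000) = 0.00000.
Running total after k=3: 7.19369e+07.
k=4: B_{8}/(8)! × [f^{(7)}(27) − f^{(7)}(8)] = −1/1209600 × (0.00000 − 0.00000) = 0.00000.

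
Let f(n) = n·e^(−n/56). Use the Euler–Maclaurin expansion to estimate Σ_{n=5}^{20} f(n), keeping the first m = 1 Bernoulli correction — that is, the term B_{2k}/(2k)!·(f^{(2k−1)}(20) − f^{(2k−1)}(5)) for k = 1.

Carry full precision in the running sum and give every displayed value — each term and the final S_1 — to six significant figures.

S_1 ≈ 155.665

∫_5^20 x·e^(−x/56) dx evaluates to 146.413.
½[f(5) + f(20)] = ½[4.57292 + 13.9935] = 9.28319.
Integral + boundary = 155.697.
Correction k=1: B_{2}/2! · (f^{(1)}(20) − f^{(1)}(5)) = 1/12 · (0.449789 − 0.832925) = -0.0319280.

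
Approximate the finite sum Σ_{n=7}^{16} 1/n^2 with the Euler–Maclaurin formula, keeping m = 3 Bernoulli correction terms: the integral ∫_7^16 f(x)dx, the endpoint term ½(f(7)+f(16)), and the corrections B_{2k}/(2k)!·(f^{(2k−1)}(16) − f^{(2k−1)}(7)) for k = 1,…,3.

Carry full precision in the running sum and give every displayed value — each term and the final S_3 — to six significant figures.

S_3 ≈ 0.0929576

The integral term ∫_7^16 1/x^2 dx = 0.0803571.
½[f(7) + f(16)] = ½[0.0204082 + 0.00390625] = 0.0121572.
Integral + boundary = 0.0925143.
Order-1 term: 1/12 · (-0.000488281 − (-0.00583090)) = 0.000445219.
Running total after k=1: 0.0929596.
Order-2 term: −1/720 · (-2.28882e-05 − (-0.00142798)) = -1.95151e-06.
Running total after k=2: 0.0929576.
Order-3 term: 1/30240 · (-2.68221e-06 − (-0.000874271)) = 2.88224e-08.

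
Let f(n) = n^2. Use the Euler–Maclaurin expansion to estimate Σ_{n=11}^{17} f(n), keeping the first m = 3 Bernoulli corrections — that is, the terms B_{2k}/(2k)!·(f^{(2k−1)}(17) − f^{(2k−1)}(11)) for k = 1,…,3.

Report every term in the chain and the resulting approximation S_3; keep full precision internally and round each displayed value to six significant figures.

S_3 ≈ 1400.00

∫_11^17 x^2 dx evaluates to 1194.00.
Endpoint term: (f(11) + f(17))/2 = (121.000 + 289.000)/2 = 205.000.
So far: 1399.00.
Correction k=1: B_{2}/2! · (f^{(1)}(17) − f^{(1)}(11)) = 1/12 · (34.0000 − 22.0000) = 1.00000.
Running total after k=1: 1400.00.
Correction k=2: B_{4}/4! · (f^{(3)}(17) − f^{(3)}(11)) = −1/720 · (0.00000 − 0.00000) = 0.00000.
Running total after k=2: 1400.00.
Correction k=3: B_{6}/6! · (f^{(5)}(17) − f^{(5)}(11)) = 1/30240 · (0.00000 − 0.00000) = 0.00000.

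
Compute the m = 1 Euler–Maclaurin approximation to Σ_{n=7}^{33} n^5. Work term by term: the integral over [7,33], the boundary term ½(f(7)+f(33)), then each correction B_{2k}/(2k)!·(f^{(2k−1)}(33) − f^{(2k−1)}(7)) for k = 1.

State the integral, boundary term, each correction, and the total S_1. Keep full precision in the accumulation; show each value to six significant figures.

S_1 ≈ 2.35294e+08

Integral: ∫_7^33 x^5 dx = 2.15225e+08.
Boundary: ½(f(7) + f(33)) = ½(16807.0 + 3.91354e+07) = 1.95761e+07.
Running total after boundary: 2.34801e+08.
Correction k=1: B_{2}/2! · (f^{(1)}(33) − f^{(1)}(7)) = 1/12 · (5.92960e+06 − 12005.0) = 493133.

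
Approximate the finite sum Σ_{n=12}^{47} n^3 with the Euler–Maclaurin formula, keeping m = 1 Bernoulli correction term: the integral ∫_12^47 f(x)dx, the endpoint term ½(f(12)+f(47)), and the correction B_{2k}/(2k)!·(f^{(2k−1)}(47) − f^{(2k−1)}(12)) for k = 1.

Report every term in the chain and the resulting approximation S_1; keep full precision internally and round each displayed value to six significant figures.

S_1 ≈ 1.26803e+06

Integral: ∫_12^47 x^3 dx = 1.21474e+06.
Boundary: ½(f(12) + f(47)) = ½(1728.00 + 103823) = 52775.5.
So far: 1.26751e+06.
k=1: B_{2}/(2)! × [f^{(1)}(47) − f^{(1)}(12)] = 1/12 × (6627.00 − 432.000) = 516.250.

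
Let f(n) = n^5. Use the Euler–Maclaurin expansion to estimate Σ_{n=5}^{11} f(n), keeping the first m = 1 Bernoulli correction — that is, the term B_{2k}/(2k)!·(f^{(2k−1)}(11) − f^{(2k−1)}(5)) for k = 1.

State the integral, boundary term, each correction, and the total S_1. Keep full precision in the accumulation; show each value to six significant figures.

The integral term ∫_5^11 x^5 dx = 292656.
½[f(5) + f(11)] = ½[3125.00 + 161051] = 82088.0.
So far: 374744.
k=1: B_{2}/(2)! × [f^{(1)}(11) − f^{(1)}(5)] = 1/12 × (73205.0 − 3125.00) = 5840.00.

S_1 ≈ 380584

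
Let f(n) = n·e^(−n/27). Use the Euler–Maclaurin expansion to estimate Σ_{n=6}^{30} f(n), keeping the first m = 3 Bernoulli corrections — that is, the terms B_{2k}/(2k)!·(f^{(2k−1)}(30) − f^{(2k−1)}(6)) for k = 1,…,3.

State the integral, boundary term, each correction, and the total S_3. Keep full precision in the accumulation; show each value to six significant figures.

Integral: ∫_6^30 x·e^(−x/27) dx = 206.829.
Endpoint term: (f(6) + f(30))/2 = (4.80442 + 9.87579)/2 = 7.34011.
So far: 214.169.
Order-1 term: 1/12 · (-0.0365770 − 0.622796) = -0.0549477.
After k=1: 214.114.
Order-2 term: −1/720 · (0.000852962 − 0.00305113) = 3.05301e-06.
After k=2: 214.114.
Order-3 term: 1/30240 · (2.40891e-06 − 7.19881e-06) = -1.58396e-10.

S_3 ≈ 214.114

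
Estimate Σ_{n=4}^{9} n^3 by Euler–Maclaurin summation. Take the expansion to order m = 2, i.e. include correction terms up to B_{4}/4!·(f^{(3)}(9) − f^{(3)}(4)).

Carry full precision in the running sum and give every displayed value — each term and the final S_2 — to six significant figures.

The integral term ∫_4^9 x^3 dx = 1576.25.
½[f(4) + f(9)] = ½[64.0000 + 729.000] = 396.500.
Integral + boundary = 1972.75.
Order-1 term: 1/12 · (243.000 − 48.0000) = 16.2500.
Partial sum through k=1: 1989.00.
Order-2 term: −1/720 · (6.00000 − 6.00000) = 0.00000.

S_2 ≈ 1989.00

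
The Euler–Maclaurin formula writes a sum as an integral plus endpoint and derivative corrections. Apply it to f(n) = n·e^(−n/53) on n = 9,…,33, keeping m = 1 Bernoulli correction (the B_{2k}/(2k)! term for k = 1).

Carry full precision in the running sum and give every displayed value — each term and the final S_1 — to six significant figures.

S_1 ≈ 339.932

Integral: ∫_9^33 x·e^(−x/53) dx = 327.323.
½[f(9) + f(33)] = ½[7.59442 + 17.7053] = 12.6499.
So far: 339.973.
Order-1 term: 1/12 · (0.202462 − 0.700533) = -0.0415059.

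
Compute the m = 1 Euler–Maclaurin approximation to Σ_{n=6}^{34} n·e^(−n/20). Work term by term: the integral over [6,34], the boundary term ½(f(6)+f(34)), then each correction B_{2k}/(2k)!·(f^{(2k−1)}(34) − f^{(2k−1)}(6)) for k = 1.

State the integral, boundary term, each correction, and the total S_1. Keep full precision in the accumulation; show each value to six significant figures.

S_1 ≈ 193.201

Integral: ∫_6^34 x·e^(−x/20) dx = 187.927.
½[f(6) + f(34)] = ½[4.44491 + 6.21124] = 5.32807.
Integral + boundary = 193.255.
Order-1 term: 1/12 · (-0.127878 − 0.518573) = -0.0538709.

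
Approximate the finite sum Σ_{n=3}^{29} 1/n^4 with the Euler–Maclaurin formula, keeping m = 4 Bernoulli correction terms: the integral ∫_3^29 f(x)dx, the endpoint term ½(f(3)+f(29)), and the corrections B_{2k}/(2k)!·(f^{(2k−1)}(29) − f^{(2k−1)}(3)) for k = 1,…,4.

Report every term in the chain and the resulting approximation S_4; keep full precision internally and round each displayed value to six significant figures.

Integral: ∫_3^29 1/x^4 dx = 0.0123320.
½[f(3) + f(29)] = ½[0.0123457 + 1.41387e-06] = 0.00617355.
Running total after boundary: 0.0185056.
k=1: B_{2}/(2)! × [f^{(1)}(29) − f^{(1)}(3)] = 1/12 × (-1.95016e-07 − (-0.0164609)) = 0.00137173.
After k=1: 0.0198773.
k=2: B_{4}/(4)! × [f^{(3)}(29) − f^{(3)}(3)] = −1/720 × (-6.95657e-09 − (-0.0548697)) = -7.62079e-05.
After k=2: 0.0198011.
k=3: B_{6}/(6)! × [f^{(5)}(29) − f^{(5)}(3)] = 1/30240 × (-4.63220e-10 − (-0.341411)) = 1.12901e-05.
After k=3: 0.0198124.
k=4: B_{8}/(8)! × [f^{(7)}(29) − f^{(7)}(3)] = −1/1209600 × (-4.95717e-11 − (-3.41411)) = -2.82251e-06.

S_4 ≈ 0.0198095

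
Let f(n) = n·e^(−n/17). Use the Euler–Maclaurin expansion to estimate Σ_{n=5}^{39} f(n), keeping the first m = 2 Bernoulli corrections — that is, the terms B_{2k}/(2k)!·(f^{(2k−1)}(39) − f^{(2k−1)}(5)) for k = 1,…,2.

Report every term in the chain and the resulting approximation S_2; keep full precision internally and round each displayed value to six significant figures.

S_2 ≈ 186.466

∫_5^39 x·e^(−x/17) dx evaluates to 182.691.
Boundary: ½(f(5) + f(39)) = ½(3.72594 + 3.93316) = 3.82955.
So far: 186.521.
k=1: B_{2}/(2)! × [f^{(1)}(39) − f^{(1)}(5)] = 1/12 × (-0.130512 − 0.526016) = -0.0547107.
Running total after k=1: 186.466.
k=2: B_{4}/(4)! × [f^{(3)}(39) − f^{(3)}(5)] = −1/720 × (0.000246327 − 0.00697714) = 9.34835e-06.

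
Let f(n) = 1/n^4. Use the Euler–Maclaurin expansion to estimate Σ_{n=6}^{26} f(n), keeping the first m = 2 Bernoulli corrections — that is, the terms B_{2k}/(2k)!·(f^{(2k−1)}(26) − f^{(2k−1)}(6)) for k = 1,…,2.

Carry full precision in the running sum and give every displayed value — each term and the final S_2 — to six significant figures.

S_2 ≈ 0.00195338

The integral term ∫_6^26 1/x^4 dx = 0.00152424.
½[f(6) + f(26)] = ½[0.000771605 + 2.18830e-06] = 0.000386897.
Integral + boundary = 0.00191114.
Order-1 term: 1/12 · (-3.36661e-07 − (-0.000514403)) = 4.28389e-05.
After k=1: 0.00195398.
Order-2 term: −1/720 · (-1.49406e-08 − (-0.000428669)) = -5.95353e-07.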